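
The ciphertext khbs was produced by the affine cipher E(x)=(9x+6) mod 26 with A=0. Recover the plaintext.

The inverse of 9 mod 26 is 3, since 9·3=27≡1. Apply D(y)=3·(y−6) mod 26:
k(10): 3·(10−6)=12 → m
h(7): 3·(7−6)=3 → d
b(1): 3·(1−6)=-15≡11 → l
s(18): 3·(18−6)=36≡10 → k

mdlk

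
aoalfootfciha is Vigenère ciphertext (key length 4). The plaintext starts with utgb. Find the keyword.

Subtract each crib letter from the matching ciphertext letter (mod 26):
a(0)−u(20)=-20≡6 → g
o(14)−t(19)=-5≡21 → v
a(0)−g(6)=-6≡20 → u
l(11)−b(1)=10 → k

gvuk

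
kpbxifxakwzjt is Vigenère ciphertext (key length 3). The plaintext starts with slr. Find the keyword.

Subtract each crib letter from the matching ciphertext letter (mod 26):
k(10)−s(18)=-8≡18 → s
p(15)−l(11)=4 → e
b(1)−r(17)=-16≡10 → k

sek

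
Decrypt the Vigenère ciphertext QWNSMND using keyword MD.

ETBPAKR

Repeat the key across the ciphertext: MDMDMDM
Q(16)−M(12): 4 → E
W(22)−D(3): 19 → T
N(13)−M(12): 1 → B
S(18)−D(3): 15 → P
M(12)−M(12): 0 → A
N(13)−D(3): 10 → K
D(3)−M(12): -9≡17 → R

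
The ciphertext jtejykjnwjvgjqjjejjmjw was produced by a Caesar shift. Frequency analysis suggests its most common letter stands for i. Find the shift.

The most frequent ciphertext letter is j (appears 10 times).
j is position 9; i is position 8.
Shift = 1.

1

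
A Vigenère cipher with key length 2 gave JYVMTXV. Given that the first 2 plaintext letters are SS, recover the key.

Subtract each crib letter from the matching ciphertext letter (mod 26):
J(9)−S(18)=-9≡17 → R
Y(24)−S(18)=6 → G

RG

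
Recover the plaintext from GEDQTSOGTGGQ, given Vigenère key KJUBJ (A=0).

WVJPKIFMSXWH

Repeat the key across the ciphertext: KJUBJKJUBJKJ
G(6)−K(10): -4≡22 → W
E(4)−J(9): -5≡21 → V
D(3)−U(20): -17≡9 → J
Q(16)−B(1): 15 → P
T(19)−J(9): 10 → K
S(18)−K(10): 8 → I
O(14)−J(9): 5 → F
G(6)−U(20): -14≡12 → M
T(19)−B(1): 18 → S
G(6)−J(9): -3≡23 → X
G(6)−K(10): -4≡22 → W
Q(16)−J(9): 7 → H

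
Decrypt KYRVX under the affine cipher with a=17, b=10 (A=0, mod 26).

AKFTN

The inverse of 17 mod 26 is 23, since 17·23=391≡1. Apply D(y)=23·(y−10) mod 26:
K(10): 23·(10−10)=0 → A
Y(24): 23·(24−10)=322≡10 → K
R(17): 23·(17−10)=161≡5 → F
V(21): 23·(21−10)=253≡19 → T
X(23): 23·(23−10)=299≡13 → N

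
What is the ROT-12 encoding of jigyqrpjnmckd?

vuskcdbvzyowp

j(9): 9+12=21 → v
i(8): 8+12=20 → u
g(6): 6+12=18 → s
y(24): 24+12=36≡10 → k
q(16): 16+12=28≡2 → c
r(17): 17+12=29≡3 → d
p(15): 15+12=27≡1 → b
j(9): 9+12=21 → v
n(13): 13+12=25 → z
m(12): 12+12=24 → y
c(2): 2+12=14 → o
k(10): 10+12=22 → w
d(3): 3+12=15 → p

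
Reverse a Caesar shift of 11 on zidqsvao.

oxsfhkpd

z(25): 25−11=14 → o
i(8): 8−11=-3≡23 → x
d(3): 3−11=-8≡18 → s
q(16): 16−11=5 → f
s(18): 18−11=7 → h
v(21): 21−11=10 → k
a(0): 0−11=-11≡15 → p
o(14): 14−11=3 → d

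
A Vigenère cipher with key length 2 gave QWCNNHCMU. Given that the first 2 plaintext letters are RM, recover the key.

Subtract each crib letter from the matching ciphertext letter (mod 26):
Q(16)−R(17)=-1≡25 → Z
W(22)−M(12)=10 → K

ZK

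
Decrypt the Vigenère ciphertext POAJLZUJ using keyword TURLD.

WUJYIGAS

Repeat the key across the ciphertext: TURLDTUR
P(15)−T(19): -4≡22 → W
O(14)−U(20): -6≡20 → U
A(0)−R(17): -17≡9 → J
J(9)−L(11): -2≡24 → Y
L(11)−D(3): 8 → I
Z(25)−T(19): 6 → G
U(20)−U(20): 0 → A
J(9)−R(17): -8≡18 → S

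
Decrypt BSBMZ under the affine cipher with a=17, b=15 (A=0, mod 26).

QRQJW

The inverse of 17 mod 26 is 23, since 17·23=391≡1. Apply D(y)=23·(y−15) mod 26:
B(1): 23·(1−15)=-322≡16 → Q
S(18): 23·(18−15)=69≡17 → R
B(1): 23·(1−15)=-322≡16 → Q
M(12): 23·(12−15)=-69≡9 → J
Z(25): 23·(25−15)=230≡22 → W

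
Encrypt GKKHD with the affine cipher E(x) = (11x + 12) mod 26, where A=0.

ASSLT

G(6): 11·6+12=78≡0 → A
K(10): 11·10+12=122≡18 → S
K(10): 11·10+12=122≡18 → S
H(7): 11·7+12=89≡11 → L
D(3): 11·3+12=45≡19 → T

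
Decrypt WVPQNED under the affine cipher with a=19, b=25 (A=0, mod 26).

The inverse of 19 mod 26 is 11, since 19·11=209≡1. Apply D(y)=11·(y−25) mod 26:
W(22): 11·(22−25)=-33≡19 → T
V(21): 11·(21−25)=-44≡8 → I
P(15): 11·(15−25)=-110≡20 → U
Q(16): 11·(16−25)=-99≡5 → F
N(13): 11·(13−25)=-132≡24 → Y
E(4): 11·(4−25)=-231≡3 → D
D(3): 11·(3−25)=-242≡18 → S

TIUFYDS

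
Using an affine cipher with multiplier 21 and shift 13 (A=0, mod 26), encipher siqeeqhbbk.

s(18): 21·18+13=391≡1 → b
i(8): 21·8+13=181≡25 → z
q(16): 21·16+13=349≡11 → l
e(4): 21·4+13=97≡19 → t
e(4): 21·4+13=97≡19 → t
q(16): 21·16+13=349≡11 → l
h(7): 21·7+13=160≡4 → e
b(1): 21·1+13=34≡8 → i
b(1): 21·1+13=34≡8 → i
k(10): 21·10+13=223≡15 → p

bzlttleiip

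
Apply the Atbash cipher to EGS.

E(4) → V(21)
G(6) → T(19)
S(18) → H(7)

VTH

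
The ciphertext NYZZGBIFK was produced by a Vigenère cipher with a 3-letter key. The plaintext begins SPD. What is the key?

VJW

Subtract each crib letter from the matching ciphertext letter (mod 26):
N(13)−S(18)=-5≡21 → V
Y(24)−P(15)=9 → J
Z(25)−D(3)=22 → W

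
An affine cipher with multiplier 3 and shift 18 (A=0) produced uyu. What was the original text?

The inverse of 3 mod 26 is 9, since 3·9=27≡1. Apply D(y)=9·(y−18) mod 26:
u(20): 9·(20−18)=18 → s
y(24): 9·(24−18)=54≡2 → c
u(20): 9·(20−18)=18 → s

scs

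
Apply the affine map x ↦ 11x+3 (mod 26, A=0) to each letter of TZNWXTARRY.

T(19): 11·19+3=212≡4 → E
Z(25): 11·25+3=278≡18 → S
N(13): 11·13+3=146≡16 → Q
W(22): 11·22+3=245≡11 → L
X(23): 11·23+3=256≡22 → W
T(19): 11·19+3=212≡4 → E
A(0): 11·0+3=3 → D
R(17): 11·17+3=190≡8 → I
R(17): 11·17+3=190≡8 → I
Y(24): 11·24+3=267≡7 → H

ESQLWEDIIH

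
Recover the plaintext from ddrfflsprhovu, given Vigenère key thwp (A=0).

kwvqmewayasgb

Repeat the key across the ciphertext: thwpthwpthwpt
d(3)−t(19): -16≡10 → k
d(3)−h(7): -4≡22 → w
r(17)−w(22): -5≡21 → v
f(5)−p(15): -10≡16 → q
f(5)−t(19): -14≡12 → m
l(11)−h(7): 4 → e
s(18)−w(22): -4≡22 → w
p(15)−p(15): 0 → a
r(17)−t(19): -2≡24 → y
h(7)−h(7): 0 → a
o(14)−w(22): -8≡18 → s
v(21)−p(15): 6 → g
u(20)−t(19): 1 → b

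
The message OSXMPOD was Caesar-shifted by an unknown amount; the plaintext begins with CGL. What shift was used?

From the crib: O(14)−C(2)=12, so the shift is 12.

12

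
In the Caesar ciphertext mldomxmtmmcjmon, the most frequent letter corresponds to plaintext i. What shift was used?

4

The most frequent ciphertext letter is m (appears 6 times).
m is position 12; i is position 8.
Shift = 4.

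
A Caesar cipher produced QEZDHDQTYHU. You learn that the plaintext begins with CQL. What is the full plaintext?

CQLPTPCFKTG

From the crib: Q(16)−C(2)=14, so the shift is 14.
Subtract 14 from each ciphertext letter:
Q(16): 16−14=2 → C
E(4): 4−14=-10≡16 → Q
Z(25): 25−14=11 → L
D(3): 3−14=-11≡15 → P
H(7): 7−14=-7≡19 → T
D(3): 3−14=-11≡15 → P
Q(16): 16−14=2 → C
T(19): 19−14=5 → F
Y(24): 24−14=10 → K
H(7): 7−14=-7≡19 → T
U(20): 20−14=6 → G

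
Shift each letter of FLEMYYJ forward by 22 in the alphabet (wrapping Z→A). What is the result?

F(5): 5+22=27≡1 → B
L(11): 11+22=33≡7 → H
E(4): 4+22=26≡0 → A
M(12): 12+22=34≡8 → I
Y(24): 24+22=46≡20 → U
Y(24): 24+22=46≡20 → U
J(9): 9+22=31≡5 → F

BHAIUUF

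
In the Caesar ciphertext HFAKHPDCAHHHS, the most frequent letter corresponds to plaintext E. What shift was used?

3

The most frequent ciphertext letter is H (appears 5 times).
H is position 7; E is position 4.
Shift = 3.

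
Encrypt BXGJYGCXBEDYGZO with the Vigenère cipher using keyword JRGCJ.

KOMLHPTDDNMPMBX

Repeat the key across the message: JRGCJJRGCJJRGCJ
B(1)+J(9): 10 → K
X(23)+R(17): 40≡14 → O
G(6)+G(6): 12 → M
J(9)+C(2): 11 → L
Y(24)+J(9): 33≡7 → H
G(6)+J(9): 15 → P
C(2)+R(17): 19 → T
X(23)+G(6): 29≡3 → D
B(1)+C(2): 3 → D
E(4)+J(9): 13 → N
D(3)+J(9): 12 → M
Y(24)+R(17): 41≡15 → P
G(6)+G(6): 12 → M
Z(25)+C(2): 27≡1 → B
O(14)+J(9): 23 → X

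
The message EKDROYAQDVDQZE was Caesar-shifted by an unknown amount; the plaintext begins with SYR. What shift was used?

12

From the crib: E(4)−S(18)=-14≡12, so the shift is 12.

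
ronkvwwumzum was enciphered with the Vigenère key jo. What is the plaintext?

Repeat the key across the ciphertext: jojojojojojo
r(17)−j(9): 8 → i
o(14)−o(14): 0 → a
n(13)−j(9): 4 → e
k(10)−o(14): -4≡22 → w
v(21)−j(9): 12 → m
w(22)−o(14): 8 → i
w(22)−j(9): 13 → n
u(20)−o(14): 6 → g
m(12)−j(9): 3 → d
z(25)−o(14): 11 → l
u(20)−j(9): 11 → l
m(12)−o(14): -2≡24 → y

iaewmingdlly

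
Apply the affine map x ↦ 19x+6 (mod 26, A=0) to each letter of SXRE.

S(18): 19·18+6=348≡10 → K
X(23): 19·23+6=443≡1 → B
R(17): 19·17+6=329≡17 → R
E(4): 19·4+6=82≡4 → E

KBRE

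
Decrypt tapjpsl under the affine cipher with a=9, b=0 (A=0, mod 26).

fatbtch

The inverse of 9 mod 26 is 3, since 9·3=27≡1. Apply D(y)=3·(y−0) mod 26:
t(19): 3·(19−0)=57≡5 → f
a(0): 3·(0−0)=0 → a
p(15): 3·(15−0)=45≡19 → t
j(9): 3·(9−0)=27≡1 → b
p(15): 3·(15−0)=45≡19 → t
s(18): 3·(18−0)=54≡2 → c
l(11): 3·(11−0)=33≡7 → h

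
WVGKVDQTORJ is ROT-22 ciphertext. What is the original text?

W(22): 22−22=0 → A
V(21): 21−22=-1≡25 → Z
G(6): 6−22=-16≡10 → K
K(10): 10−22=-12≡14 → O
V(21): 21−22=-1≡25 → Z
D(3): 3−22=-19≡7 → H
Q(16): 16−22=-6≡20 → U
T(19): 19−22=-3≡23 → X
O(14): 14−22=-8≡18 → S
R(17): 17−22=-5≡21 → V
J(9): 9−22=-13≡13 → N

AZKOZHUXSVN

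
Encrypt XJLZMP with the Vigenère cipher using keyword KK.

HTVJWZ

Repeat the key across the message: KKKKKK
X(23)+K(10): 33≡7 → H
J(9)+K(10): 19 → T
L(11)+K(10): 21 → V
Z(25)+K(10): 35≡9 → J
M(12)+K(10): 22 → W
P(15)+K(10): 25 → Z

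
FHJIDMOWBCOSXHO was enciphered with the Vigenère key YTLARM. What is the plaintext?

HOYIMAQDQCXGZOD

Repeat the key across the ciphertext: YTLARMYTLARMYTL
F(5)−Y(24): -19≡7 → H
H(7)−T(19): -12≡14 → O
J(9)−L(11): -2≡24 → Y
I(8)−A(0): 8 → I
D(3)−R(17): -14≡12 → M
M(12)−M(12): 0 → A
O(14)−Y(24): -10≡16 → Q
W(22)−T(19): 3 → D
B(1)−L(11): -10≡16 → Q
C(2)−A(0): 2 → C
O(14)−R(17): -3≡23 → X
S(18)−M(12): 6 → G
X(23)−Y(24): -1≡25 → Z
H(7)−T(19): -12≡14 → O
O(14)−L(11): 3 → D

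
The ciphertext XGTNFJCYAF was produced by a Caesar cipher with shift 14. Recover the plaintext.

X(23): 23−14=9 → J
G(6): 6−14=-8≡18 → S
T(19): 19−14=5 → F
N(13): 13−14=-1≡25 → Z
F(5): 5−14=-9≡17 → R
J(9): 9−14=-5≡21 → V
C(2): 2−14=-12≡14 → O
Y(24): 24−14=10 → K
A(0): 0−14=-14≡12 → M
F(5): 5−14=-9≡17 → R

JSFZRVOKMR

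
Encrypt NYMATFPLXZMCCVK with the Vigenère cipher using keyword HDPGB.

UBBGUMSADATFRBL

Repeat the key across the message: HDPGBHDPGBHDPGB
N(13)+H(7): 20 → U
Y(24)+D(3): 27≡1 → B
M(12)+P(15): 27≡1 → B
A(0)+G(6): 6 → G
T(19)+B(1): 20 → U
F(5)+H(7): 12 → M
P(15)+D(3): 18 → S
L(11)+P(15): 26≡0 → A
X(23)+G(6): 29≡3 → D
Z(25)+B(1): 26≡0 → A
M(12)+H(7): 19 → T
C(2)+D(3): 5 → F
C(2)+P(15): 17 → R
V(21)+G(6): 27≡1 → B
K(10)+B(1): 11 → L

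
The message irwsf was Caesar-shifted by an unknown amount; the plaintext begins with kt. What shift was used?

24

From the crib: i(8)−k(10)=-2≡24, so the shift is 24.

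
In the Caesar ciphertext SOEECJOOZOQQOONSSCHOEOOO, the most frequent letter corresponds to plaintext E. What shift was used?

The most frequent ciphertext letter is O (appears 10 times).
O is position 14; E is position 4.
Shift = 10.

10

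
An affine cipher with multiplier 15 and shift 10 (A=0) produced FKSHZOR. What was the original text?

The inverse of 15 mod 26 is 7, since 15·7=105≡1. Apply D(y)=7·(y−10) mod 26:
F(5): 7·(5−10)=-35≡17 → R
K(10): 7·(10−10)=0 → A
S(18): 7·(18−10)=56≡4 → E
H(7): 7·(7−10)=-21≡5 → F
Z(25): 7·(25−10)=105≡1 → B
O(14): 7·(14−10)=28≡2 → C
R(17): 7·(17−10)=49≡23 → X

RAEFBCX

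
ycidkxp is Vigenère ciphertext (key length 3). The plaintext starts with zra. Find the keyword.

zli

Subtract each crib letter from the matching ciphertext letter (mod 26):
y(24)−z(25)=-1≡25 → z
c(2)−r(17)=-15≡11 → l
i(8)−a(0)=8 → i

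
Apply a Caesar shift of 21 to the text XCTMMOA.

X(23): 23+21=44≡18 → S
C(2): 2+21=23 → X
T(19): 19+21=40≡14 → O
M(12): 12+21=33≡7 → H
M(12): 12+21=33≡7 → H
O(14): 14+21=35≡9 → J
A(0): 0+21=21 → V

SXOHHJV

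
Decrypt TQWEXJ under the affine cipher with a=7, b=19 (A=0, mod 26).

The inverse of 7 mod 26 is 15, since 7·15=105≡1. Apply D(y)=15·(y−19) mod 26:
T(19): 15·(19−19)=0 → A
Q(16): 15·(16−19)=-45≡7 → H
W(22): 15·(22−19)=45≡19 → T
E(4): 15·(4−19)=-225≡9 → J
X(23): 15·(23−19)=60≡8 → I
J(9): 15·(9−19)=-150≡6 → G

AHTJIG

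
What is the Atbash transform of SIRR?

HRII

S(18) → H(7)
I(8) → R(17)
R(17) → I(8)
R(17) → I(8)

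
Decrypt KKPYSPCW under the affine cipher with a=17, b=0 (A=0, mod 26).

WWHGYHUM

The inverse of 17 mod 26 is 23, since 17·23=391≡1. Apply D(y)=23·(y−0) mod 26:
K(10): 23·(10−0)=230≡22 → W
K(10): 23·(10−0)=230≡22 → W
P(15): 23·(15−0)=345≡7 → H
Y(24): 23·(24−0)=552≡6 → G
S(18): 23·(18−0)=414≡24 → Y
P(15): 23·(15−0)=345≡7 → H
C(2): 23·(2−0)=46≡20 → U
W(22): 23·(22−0)=506≡12 → M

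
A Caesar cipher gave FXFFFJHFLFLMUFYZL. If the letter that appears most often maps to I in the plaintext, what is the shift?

23

The most frequent ciphertext letter is F (appears 7 times).
F is position 5; I is position 8.
Shift = -3≡23.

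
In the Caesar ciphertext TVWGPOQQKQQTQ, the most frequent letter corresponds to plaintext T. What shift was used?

23

The most frequent ciphertext letter is Q (appears 5 times).
Q is position 16; T is position 19.
Shift = -3≡23.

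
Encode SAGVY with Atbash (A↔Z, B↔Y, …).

HZTEB

S(18) → H(7)
A(0) → Z(25)
G(6) → T(19)
V(21) → E(4)
Y(24) → B(1)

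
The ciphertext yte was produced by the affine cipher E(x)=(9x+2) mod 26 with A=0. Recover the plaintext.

ozg

The inverse of 9 mod 26 is 3, since 9·3=27≡1. Apply D(y)=3·(y−2) mod 26:
y(24): 3·(24−2)=66≡14 → o
t(19): 3·(19−2)=51≡25 → z
e(4): 3·(4−2)=6 → g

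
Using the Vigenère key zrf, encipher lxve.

koad

Repeat the key across the message: zrfz
l(11)+z(25): 36≡10 → k
x(23)+r(17): 40≡14 → o
v(21)+f(5): 26≡0 → a
e(4)+z(25): 29≡3 → d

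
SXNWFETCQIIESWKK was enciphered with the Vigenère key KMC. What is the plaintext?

Repeat the key across the ciphertext: KMCKMCKMCKMCKMCK
S(18)−K(10): 8 → I
X(23)−M(12): 11 → L
N(13)−C(2): 11 → L
W(22)−K(10): 12 → M
F(5)−M(12): -7≡19 → T
E(4)−C(2): 2 → C
T(19)−K(10): 9 → J
C(2)−M(12): -10≡16 → Q
Q(16)−C(2): 14 → O
I(8)−K(10): -2≡24 → Y
I(8)−M(12): -4≡22 → W
E(4)−C(2): 2 → C
S(18)−K(10): 8 → I
W(22)−M(12): 10 → K
K(10)−C(2): 8 → I
K(10)−K(10): 0 → A

ILLMTCJQOYWCIKIA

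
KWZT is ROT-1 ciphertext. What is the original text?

JVYS

K(10): 10−1=9 → J
W(22): 22−1=21 → V
Z(25): 25−1=24 → Y
T(19): 19−1=18 → S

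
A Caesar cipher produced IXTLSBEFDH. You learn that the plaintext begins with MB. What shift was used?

22

From the crib: I(8)−M(12)=-4≡22, so the shift is 22.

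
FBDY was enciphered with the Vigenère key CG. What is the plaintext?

DVBS

Repeat the key across the ciphertext: CGCG
F(5)−C(2): 3 → D
B(1)−G(6): -5≡21 → V
D(3)−C(2): 1 → B
Y(24)−G(6): 18 → S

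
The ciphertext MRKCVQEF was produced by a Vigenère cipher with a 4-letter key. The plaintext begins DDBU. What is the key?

JOJI

Subtract each crib letter from the matching ciphertext letter (mod 26):
M(12)−D(3)=9 → J
R(17)−D(3)=14 → O
K(10)−B(1)=9 → J
C(2)−U(20)=-18≡8 → I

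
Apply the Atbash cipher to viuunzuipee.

v(21) → e(4)
i(8) → r(17)
u(20) → f(5)
u(20) → f(5)
n(13) → m(12)
z(25) → a(0)
u(20) → f(5)
i(8) → r(17)
p(15) → k(10)
e(4) → v(21)
e(4) → v(21)

erffmafrkvv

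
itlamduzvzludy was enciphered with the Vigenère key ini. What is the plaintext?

agdszvmmnrymvl

Repeat the key across the ciphertext: iniiniiniiniin
i(8)−i(8): 0 → a
t(19)−n(13): 6 → g
l(11)−i(8): 3 → d
a(0)−i(8): -8≡18 → s
m(12)−n(13): -1≡25 → z
d(3)−i(8): -5≡21 → v
u(20)−i(8): 12 → m
z(25)−n(13): 12 → m
v(21)−i(8): 13 → n
z(25)−i(8): 17 → r
l(11)−n(13): -2≡24 → y
u(20)−i(8): 12 → m
d(3)−i(8): -5≡21 → v
y(24)−n(13): 11 → l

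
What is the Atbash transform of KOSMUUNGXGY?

K(10) → P(15)
O(14) → L(11)
S(18) → H(7)
M(12) → N(13)
U(20) → F(5)
U(20) → F(5)
N(13) → M(12)
G(6) → T(19)
X(23) → C(2)
G(6) → T(19)
Y(24) → B(1)

PLHNFFMTCTB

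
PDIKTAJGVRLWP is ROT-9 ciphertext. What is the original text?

P(15): 15−9=6 → G
D(3): 3−9=-6≡20 → U
I(8): 8−9=-1≡25 → Z
K(10): 10−9=1 → B
T(19): 19−9=10 → K
A(0): 0−9=-9≡17 → R
J(9): 9−9=0 → A
G(6): 6−9=-3≡23 → X
V(21): 21−9=12 → M
R(17): 17−9=8 → I
L(11): 11−9=2 → C
W(22): 22−9=13 → N
P(15): 15−9=6 → G

GUZBKRAXMICNG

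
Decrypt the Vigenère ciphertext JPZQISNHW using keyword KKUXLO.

ZFFTXEDXC

Repeat the key across the ciphertext: KKUXLOKKU
J(9)−K(10): -1≡25 → Z
P(15)−K(10): 5 → F
Z(25)−U(20): 5 → F
Q(16)−X(23): -7≡19 → T
I(8)−L(11): -3≡23 → X
S(18)−O(14): 4 → E
N(13)−K(10): 3 → D
H(7)−K(10): -3≡23 → X
W(22)−U(20): 2 → C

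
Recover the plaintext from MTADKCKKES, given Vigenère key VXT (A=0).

Repeat the key across the ciphertext: VXTVXTVXTV
M(12)−V(21): -9≡17 → R
T(19)−X(23): -4≡22 → W
A(0)−T(19): -19≡7 → H
D(3)−V(21): -18≡8 → I
K(10)−X(23): -13≡13 → N
C(2)−T(19): -17≡9 → J
K(10)−V(21): -11≡15 → P
K(10)−X(23): -13≡13 → N
E(4)−T(19): -15≡11 → L
S(18)−V(21): -3≡23 → X

RWHINJPNLX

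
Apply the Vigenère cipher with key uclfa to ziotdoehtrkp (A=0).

tkzydigsyrer

Repeat the key across the message: uclfauclfauc
z(25)+u(20): 45≡19 → t
i(8)+c(2): 10 → k
o(14)+l(11): 25 → z
t(19)+f(5): 24 → y
d(3)+a(0): 3 → d
o(14)+u(20): 34≡8 → i
e(4)+c(2): 6 → g
h(7)+l(11): 18 → s
t(19)+f(5): 24 → y
r(17)+a(0): 17 → r
k(10)+u(20): 30≡4 → e
p(15)+c(2): 17 → r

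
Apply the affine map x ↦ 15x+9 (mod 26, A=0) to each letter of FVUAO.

GMXJL

F(5): 15·5+9=84≡6 → G
V(21): 15·21+9=324≡12 → M
U(20): 15·20+9=309≡23 → X
A(0): 15·0+9=9 → J
O(14): 15·14+9=219≡11 → L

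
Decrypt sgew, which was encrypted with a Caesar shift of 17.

s(18): 18−17=1 → b
g(6): 6−17=-11≡15 → p
e(4): 4−17=-13≡13 → n
w(22): 22−17=5 → f

bpnf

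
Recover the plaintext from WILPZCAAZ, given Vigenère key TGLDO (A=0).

Repeat the key across the ciphertext: TGLDOTGLD
W(22)−T(19): 3 → D
I(8)−G(6): 2 → C
L(11)−L(11): 0 → A
P(15)−D(3): 12 → M
Z(25)−O(14): 11 → L
C(2)−T(19): -17≡9 → J
A(0)−G(6): -6≡20 → U
A(0)−L(11): -11≡15 → P
Z(25)−D(3): 22 → W

DCAMLJUPW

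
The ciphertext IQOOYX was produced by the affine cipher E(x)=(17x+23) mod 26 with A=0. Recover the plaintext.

The inverse of 17 mod 26 is 23, since 17·23=391≡1. Apply D(y)=23·(y−23) mod 26:
I(8): 23·(8−23)=-345≡19 → T
Q(16): 23·(16−23)=-161≡21 → V
O(14): 23·(14−23)=-207≡1 → B
O(14): 23·(14−23)=-207≡1 → B
Y(24): 23·(24−23)=23 → X
X(23): 23·(23−23)=0 → A

TVBBXA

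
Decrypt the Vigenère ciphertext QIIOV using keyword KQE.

GSEEF

Repeat the key across the ciphertext: KQEKQ
Q(16)−K(10): 6 → G
I(8)−Q(16): -8≡18 → S
I(8)−E(4): 4 → E
O(14)−K(10): 4 → E
V(21)−Q(16): 5 → F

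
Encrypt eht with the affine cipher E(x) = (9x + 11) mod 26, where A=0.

vwa

e(4): 9·4+11=47≡21 → v
h(7): 9·7+11=74≡22 → w
t(19): 9·19+11=182≡0 → a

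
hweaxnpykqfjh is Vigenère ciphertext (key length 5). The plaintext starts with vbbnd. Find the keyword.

mvdnu

Subtract each crib letter from the matching ciphertext letter (mod 26):
h(7)−v(21)=-14≡12 → m
w(22)−b(1)=21 → v
e(4)−b(1)=3 → d
a(0)−n(13)=-13≡13 → n
x(23)−d(3)=20 → u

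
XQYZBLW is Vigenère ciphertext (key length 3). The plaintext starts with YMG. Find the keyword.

ZES

Subtract each crib letter from the matching ciphertext letter (mod 26):
X(23)−Y(24)=-1≡25 → Z
Q(16)−M(12)=4 → E
Y(24)−G(6)=18 → S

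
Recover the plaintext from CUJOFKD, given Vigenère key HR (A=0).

VDCXYTW

Repeat the key across the ciphertext: HRHRHRH
C(2)−H(7): -5≡21 → V
U(20)−R(17): 3 → D
J(9)−H(7): 2 → C
O(14)−R(17): -3≡23 → X
F(5)−H(7): -2≡24 → Y
K(10)−R(17): -7≡19 → T
D(3)−H(7): -4≡22 → W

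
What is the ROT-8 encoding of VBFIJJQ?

V(21): 21+8=29≡3 → D
B(1): 1+8=9 → J
F(5): 5+8=13 → N
I(8): 8+8=16 → Q
J(9): 9+8=17 → R
J(9): 9+8=17 → R
Q(16): 16+8=24 → Y

DJNQRRY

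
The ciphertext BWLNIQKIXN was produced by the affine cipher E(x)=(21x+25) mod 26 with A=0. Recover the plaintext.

The inverse of 21 mod 26 is 5, since 21·5=105≡1. Apply D(y)=5·(y−25) mod 26:
B(1): 5·(1−25)=-120≡10 → K
W(22): 5·(22−25)=-15≡11 → L
L(11): 5·(11−25)=-70≡8 → I
N(13): 5·(13−25)=-60≡18 → S
I(8): 5·(8−25)=-85≡19 → T
Q(16): 5·(16−25)=-45≡7 → H
K(10): 5·(10−25)=-75≡3 → D
I(8): 5·(8−25)=-85≡19 → T
X(23): 5·(23−25)=-10≡16 → Q
N(13): 5·(13−25)=-60≡18 → S

KLISTHDTQS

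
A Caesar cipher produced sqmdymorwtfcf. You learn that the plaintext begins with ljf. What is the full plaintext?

ljfwrfhkpmyvy

From the crib: s(18)−l(11)=7, so the shift is 7.
Subtract 7 from each ciphertext letter:
s(18): 18−7=11 → l
q(16): 16−7=9 → j
m(12): 12−7=5 → f
d(3): 3−7=-4≡22 → w
y(24): 24−7=17 → r
m(12): 12−7=5 → f
o(14): 14−7=7 → h
r(17): 17−7=10 → k
w(22): 22−7=15 → p
t(19): 19−7=12 → m
f(5): 5−7=-2≡24 → y
c(2): 2−7=-5≡21 → v
f(5): 5−7=-2≡24 → y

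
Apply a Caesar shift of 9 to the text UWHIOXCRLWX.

U(20): 20+9=29≡3 → D
W(22): 22+9=31≡5 → F
H(7): 7+9=16 → Q
I(8): 8+9=17 → R
O(14): 14+9=23 → X
X(23): 23+9=32≡6 → G
C(2): 2+9=11 → L
R(17): 17+9=26≡0 → A
L(11): 11+9=20 → U
W(22): 22+9=31≡5 → F
X(23): 23+9=32≡6 → G

DFQRXGLAUFG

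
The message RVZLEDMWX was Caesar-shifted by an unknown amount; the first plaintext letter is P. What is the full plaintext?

PTXJCBKUV

From the crib: R(17)−P(15)=2, so the shift is 2.
Subtract 2 from each ciphertext letter:
R(17): 17−2=15 → P
V(21): 21−2=19 → T
Z(25): 25−2=23 → X
L(11): 11−2=9 → J
E(4): 4−2=2 → C
D(3): 3−2=1 → B
M(12): 12−2=10 → K
W(22): 22−2=20 → U
X(23): 23−2=21 → V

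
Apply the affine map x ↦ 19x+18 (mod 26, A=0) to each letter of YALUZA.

Y(24): 19·24+18=474≡6 → G
A(0): 19·0+18=18 → S
L(11): 19·11+18=227≡19 → T
U(20): 19·20+18=398≡8 → I
Z(25): 19·25+18=493≡25 → Z
A(0): 19·0+18=18 → S

GSTIZS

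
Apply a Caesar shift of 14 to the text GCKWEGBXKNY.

UQYKSUPLYBM

G(6): 6+14=20 → U
C(2): 2+14=16 → Q
K(10): 10+14=24 → Y
W(22): 22+14=36≡10 → K
E(4): 4+14=18 → S
G(6): 6+14=20 → U
B(1): 1+14=15 → P
X(23): 23+14=37≡11 → L
K(10): 10+14=24 → Y
N(13): 13+14=27≡1 → B
Y(24): 24+14=38≡12 → M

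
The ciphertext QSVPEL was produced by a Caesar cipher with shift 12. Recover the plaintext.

Q(16): 16−12=4 → E
S(18): 18−12=6 → G
V(21): 21−12=9 → J
P(15): 15−12=3 → D
E(4): 4−12=-8≡18 → S
L(11): 11−12=-1≡25 → Z

EGJDSZ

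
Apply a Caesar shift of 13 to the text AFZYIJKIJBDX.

NSMLVWXVWOQK

A(0): 0+13=13 → N
F(5): 5+13=18 → S
Z(25): 25+13=38≡12 → M
Y(24): 24+13=37≡11 → L
I(8): 8+13=21 → V
J(9): 9+13=22 → W
K(10): 10+13=23 → X
I(8): 8+13=21 → V
J(9): 9+13=22 → W
B(1): 1+13=14 → O
D(3): 3+13=16 → Q
X(23): 23+13=36≡10 → K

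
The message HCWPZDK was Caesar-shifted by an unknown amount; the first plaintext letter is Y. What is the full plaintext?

From the crib: H(7)−Y(24)=-17≡9, so the shift is 9.
Subtract 9 from each ciphertext letter:
H(7): 7−9=-2≡24 → Y
C(2): 2−9=-7≡19 → T
W(22): 22−9=13 → N
P(15): 15−9=6 → G
Z(25): 25−9=16 → Q
D(3): 3−9=-6≡20 → U
K(10): 10−9=1 → B

YTNGQUB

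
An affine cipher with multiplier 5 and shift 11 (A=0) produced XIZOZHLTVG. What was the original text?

The inverse of 5 mod 26 is 21, since 5·21=105≡1. Apply D(y)=21·(y−11) mod 26:
X(23): 21·(23−11)=252≡18 → S
I(8): 21·(8−11)=-63≡15 → P
Z(25): 21·(25−11)=294≡8 → I
O(14): 21·(14−11)=63≡11 → L
Z(25): 21·(25−11)=294≡8 → I
H(7): 21·(7−11)=-84≡20 → U
L(11): 21·(11−11)=0 → A
T(19): 21·(19−11)=168≡12 → M
V(21): 21·(21−11)=210≡2 → C
G(6): 21·(6−11)=-105≡25 → Z

SPILIUAMCZ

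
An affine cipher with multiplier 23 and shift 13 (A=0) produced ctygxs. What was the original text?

The inverse of 23 mod 26 is 17, since 23·17=391≡1. Apply D(y)=17·(y−13) mod 26:
c(2): 17·(2−13)=-187≡21 → v
t(19): 17·(19−13)=102≡24 → y
y(24): 17·(24−13)=187≡5 → f
g(6): 17·(6−13)=-119≡11 → l
x(23): 17·(23−13)=170≡14 → o
s(18): 17·(18−13)=85≡7 → h

vyfloh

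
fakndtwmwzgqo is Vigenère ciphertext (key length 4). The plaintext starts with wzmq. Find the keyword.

Subtract each crib letter from the matching ciphertext letter (mod 26):
f(5)−w(22)=-17≡9 → j
a(0)−z(25)=-25≡1 → b
k(10)−m(12)=-2≡24 → y
n(13)−q(16)=-3≡23 → x

jbyx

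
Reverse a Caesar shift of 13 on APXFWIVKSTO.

A(0): 0−13=-13≡13 → N
P(15): 15−13=2 → C
X(23): 23−13=10 → K
F(5): 5−13=-8≡18 → S
W(22): 22−13=9 → J
I(8): 8−13=-5≡21 → V
V(21): 21−13=8 → I
K(10): 10−13=-3≡23 → X
S(18): 18−13=5 → F
T(19): 19−13=6 → G
O(14): 14−13=1 → B

NCKSJVIXFGB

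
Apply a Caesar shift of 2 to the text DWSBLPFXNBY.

FYUDNRHZPDA

D(3): 3+2=5 → F
W(22): 22+2=24 → Y
S(18): 18+2=20 → U
B(1): 1+2=3 → D
L(11): 11+2=13 → N
P(15): 15+2=17 → R
F(5): 5+2=7 → H
X(23): 23+2=25 → Z
N(13): 13+2=15 → P
B(1): 1+2=3 → D
Y(24): 24+2=26≡0 → A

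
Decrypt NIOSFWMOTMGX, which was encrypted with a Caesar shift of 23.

N(13): 13−23=-10≡16 → Q
I(8): 8−23=-15≡11 → L
O(14): 14−23=-9≡17 → R
S(18): 18−23=-5≡21 → V
F(5): 5−23=-18≡8 → I
W(22): 22−23=-1≡25 → Z
M(12): 12−23=-11≡15 → P
O(14): 14−23=-9≡17 → R
T(19): 19−23=-4≡22 → W
M(12): 12−23=-11≡15 → P
G(6): 6−23=-17≡9 → J
X(23): 23−23=0 → A

QLRVIZPRWPJA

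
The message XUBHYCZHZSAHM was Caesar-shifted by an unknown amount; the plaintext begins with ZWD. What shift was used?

From the crib: X(23)−Z(25)=-2≡24, so the shift is 24.

24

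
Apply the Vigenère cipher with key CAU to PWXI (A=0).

Repeat the key across the message: CAUC
P(15)+C(2): 17 → R
W(22)+A(0): 22 → W
X(23)+U(20): 43≡17 → R
I(8)+C(2): 10 → K

RWRK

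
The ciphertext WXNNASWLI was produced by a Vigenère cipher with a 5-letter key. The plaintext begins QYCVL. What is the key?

Subtract each crib letter from the matching ciphertext letter (mod 26):
W(22)−Q(16)=6 → G
X(23)−Y(24)=-1≡25 → Z
N(13)−C(2)=11 → L
N(13)−V(21)=-8≡18 → S
A(0)−L(11)=-11≡15 → P

GZLSP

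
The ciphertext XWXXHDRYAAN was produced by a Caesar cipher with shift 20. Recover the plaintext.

X(23): 23−20=3 → D
W(22): 22−20=2 → C
X(23): 23−20=3 → D
X(23): 23−20=3 → D
H(7): 7−20=-13≡13 → N
D(3): 3−20=-17≡9 → J
R(17): 17−20=-3≡23 → X
Y(24): 24−20=4 → E
A(0): 0−20=-20≡6 → G
A(0): 0−20=-20≡6 → G
N(13): 13−20=-7≡19 → T

DCDDNJXEGGT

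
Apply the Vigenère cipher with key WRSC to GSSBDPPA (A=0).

Repeat the key across the message: WRSCWRSC
G(6)+W(22): 28≡2 → C
S(18)+R(17): 35≡9 → J
S(18)+S(18): 36≡10 → K
B(1)+C(2): 3 → D
D(3)+W(22): 25 → Z
P(15)+R(17): 32≡6 → G
P(15)+S(18): 33≡7 → H
A(0)+C(2): 2 → C

CJKDZGHC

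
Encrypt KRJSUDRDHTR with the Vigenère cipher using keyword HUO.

Repeat the key across the message: HUOHUOHUOHU
K(10)+H(7): 17 → R
R(17)+U(20): 37≡11 → L
J(9)+O(14): 23 → X
S(18)+H(7): 25 → Z
U(20)+U(20): 40≡14 → O
D(3)+O(14): 17 → R
R(17)+H(7): 24 → Y
D(3)+U(20): 23 → X
H(7)+O(14): 21 → V
T(19)+H(7): 26≡0 → A
R(17)+U(20): 37≡11 → L

RLXZORYXVAL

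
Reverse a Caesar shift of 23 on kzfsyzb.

k(10): 10−23=-13≡13 → n
z(25): 25−23=2 → c
f(5): 5−23=-18≡8 → i
s(18): 18−23=-5≡21 → v
y(24): 24−23=1 → b
z(25): 25−23=2 → c
b(1): 1−23=-22≡4 → e

ncivbce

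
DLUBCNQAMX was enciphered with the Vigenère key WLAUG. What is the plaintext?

Repeat the key across the ciphertext: WLAUGWLAUG
D(3)−W(22): -19≡7 → H
L(11)−L(11): 0 → A
U(20)−A(0): 20 → U
B(1)−U(20): -19≡7 → H
C(2)−G(6): -4≡22 → W
N(13)−W(22): -9≡17 → R
Q(16)−L(11): 5 → F
A(0)−A(0): 0 → A
M(12)−U(20): -8≡18 → S
X(23)−G(6): 17 → R

HAUHWRFASR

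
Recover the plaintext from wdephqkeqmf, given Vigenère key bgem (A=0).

vxadgkgspgb

Repeat the key across the ciphertext: bgembgembge
w(22)−b(1): 21 → v
d(3)−g(6): -3≡23 → x
e(4)−e(4): 0 → a
p(15)−m(12): 3 → d
h(7)−b(1): 6 → g
q(16)−g(6): 10 → k
k(10)−e(4): 6 → g
e(4)−m(12): -8≡18 → s
q(16)−b(1): 15 → p
m(12)−g(6): 6 → g
f(5)−e(4): 1 → b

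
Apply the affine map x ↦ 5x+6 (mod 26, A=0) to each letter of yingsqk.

wutksie

y(24): 5·24+6=126≡22 → w
i(8): 5·8+6=46≡20 → u
n(13): 5·13+6=71≡19 → t
g(6): 5·6+6=36≡10 → k
s(18): 5·18+6=96≡18 → s
q(16): 5·16+6=86≡8 → i
k(10): 5·10+6=56≡4 → e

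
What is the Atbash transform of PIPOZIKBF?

KRKLARPYU

P(15) → K(10)
I(8) → R(17)
P(15) → K(10)
O(14) → L(11)
Z(25) → A(0)
I(8) → R(17)
K(10) → P(15)
B(1) → Y(24)
F(5) → U(20)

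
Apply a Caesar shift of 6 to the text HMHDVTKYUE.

H(7): 7+6=13 → N
M(12): 12+6=18 → S
H(7): 7+6=13 → N
D(3): 3+6=9 → J
V(21): 21+6=27≡1 → B
T(19): 19+6=25 → Z
K(10): 10+6=16 → Q
Y(24): 24+6=30≡4 → E
U(20): 20+6=26≡0 → A
E(4): 4+6=10 → K

NSNJBZQEAK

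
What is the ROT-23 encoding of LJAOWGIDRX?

IGXLTDFAOU

L(11): 11+23=34≡8 → I
J(9): 9+23=32≡6 → G
A(0): 0+23=23 → X
O(14): 14+23=37≡11 → L
W(22): 22+23=45≡19 → T
G(6): 6+23=29≡3 → D
I(8): 8+23=31≡5 → F
D(3): 3+23=26≡0 → A
R(17): 17+23=40≡14 → O
X(23): 23+23=46≡20 → U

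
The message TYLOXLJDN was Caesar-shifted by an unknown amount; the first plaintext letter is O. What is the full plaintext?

OTGJSGEYI

From the crib: T(19)−O(14)=5, so the shift is 5.
Subtract 5 from each ciphertext letter:
T(19): 19−5=14 → O
Y(24): 24−5=19 → T
L(11): 11−5=6 → G
O(14): 14−5=9 → J
X(23): 23−5=18 → S
L(11): 11−5=6 → G
J(9): 9−5=4 → E
D(3): 3−5=-2≡24 → Y
N(13): 13−5=8 → I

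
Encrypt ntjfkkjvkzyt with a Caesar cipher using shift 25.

n(13): 13+25=38≡12 → m
t(19): 19+25=44≡18 → s
j(9): 9+25=34≡8 → i
f(5): 5+25=30≡4 → e
k(10): 10+25=35≡9 → j
k(10): 10+25=35≡9 → j
j(9): 9+25=34≡8 → i
v(21): 21+25=46≡20 → u
k(10): 10+25=35≡9 → j
z(25): 25+25=50≡24 → y
y(24): 24+25=49≡23 → x
t(19): 19+25=44≡18 → s

msiejjiujyxs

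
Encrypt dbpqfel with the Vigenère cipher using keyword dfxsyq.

Repeat the key across the message: dfxsyqd
d(3)+d(3): 6 → g
b(1)+f(5): 6 → g
p(15)+x(23): 38≡12 → m
q(16)+s(18): 34≡8 → i
f(5)+y(24): 29≡3 → d
e(4)+q(16): 20 → u
l(11)+d(3): 14 → o

ggmiduo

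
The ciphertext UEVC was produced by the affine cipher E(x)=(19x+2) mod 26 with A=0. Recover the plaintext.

QWBA

The inverse of 19 mod 26 is 11, since 19·11=209≡1. Apply D(y)=11·(y−2) mod 26:
U(20): 11·(20−2)=198≡16 → Q
E(4): 11·(4−2)=22 → W
V(21): 11·(21−2)=209≡1 → B
C(2): 11·(2−2)=0 → A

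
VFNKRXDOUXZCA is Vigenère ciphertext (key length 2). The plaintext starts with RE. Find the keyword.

Subtract each crib letter from the matching ciphertext letter (mod 26):
V(21)−R(17)=4 → E
F(5)−E(4)=1 → B

EB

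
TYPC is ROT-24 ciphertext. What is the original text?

T(19): 19−24=-5≡21 → V
Y(24): 24−24=0 → A
P(15): 15−24=-9≡17 → R
C(2): 2−24=-22≡4 → E

VARE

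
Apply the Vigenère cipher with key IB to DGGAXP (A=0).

Repeat the key across the message: IBIBIB
D(3)+I(8): 11 → L
G(6)+B(1): 7 → H
G(6)+I(8): 14 → O
A(0)+B(1): 1 → B
X(23)+I(8): 31≡5 → F
P(15)+B(1): 16 → Q

LHOBFQ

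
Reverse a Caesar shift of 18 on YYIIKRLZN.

Y(24): 24−18=6 → G
Y(24): 24−18=6 → G
I(8): 8−18=-10≡16 → Q
I(8): 8−18=-10≡16 → Q
K(10): 10−18=-8≡18 → S
R(17): 17−18=-1≡25 → Z
L(11): 11−18=-7≡19 → T
Z(25): 25−18=7 → H
N(13): 13−18=-5≡21 → V

GGQQSZTHV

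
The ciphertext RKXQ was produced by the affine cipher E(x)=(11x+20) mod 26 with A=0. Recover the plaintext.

The inverse of 11 mod 26 is 19, since 11·19=209≡1. Apply D(y)=19·(y−20) mod 26:
R(17): 19·(17−20)=-57≡21 → V
K(10): 19·(10−20)=-190≡18 → S
X(23): 19·(23−20)=57≡5 → F
Q(16): 19·(16−20)=-76≡2 → C

VSFC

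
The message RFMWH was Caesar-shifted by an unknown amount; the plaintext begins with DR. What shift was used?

14

From the crib: R(17)−D(3)=14, so the shift is 14.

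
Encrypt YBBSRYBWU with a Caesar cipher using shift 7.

FIIZYFIDB

Y(24): 24+7=31≡5 → F
B(1): 1+7=8 → I
B(1): 1+7=8 → I
S(18): 18+7=25 → Z
R(17): 17+7=24 → Y
Y(24): 24+7=31≡5 → F
B(1): 1+7=8 → I
W(22): 22+7=29≡3 → D
U(20): 20+7=27≡1 → B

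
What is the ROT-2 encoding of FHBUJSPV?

F(5): 5+2=7 → H
H(7): 7+2=9 → J
B(1): 1+2=3 → D
U(20): 20+2=22 → W
J(9): 9+2=11 → L
S(18): 18+2=20 → U
P(15): 15+2=17 → R
V(21): 21+2=23 → X

HJDWLURX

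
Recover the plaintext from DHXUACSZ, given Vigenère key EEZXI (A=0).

Repeat the key across the ciphertext: EEZXIEEZ
D(3)−E(4): -1≡25 → Z
H(7)−E(4): 3 → D
X(23)−Z(25): -2≡24 → Y
U(20)−X(23): -3≡23 → X
A(0)−I(8): -8≡18 → S
C(2)−E(4): -2≡24 → Y
S(18)−E(4): 14 → O
Z(25)−Z(25): 0 → A

ZDYXSYOA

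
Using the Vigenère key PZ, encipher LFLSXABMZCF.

Repeat the key across the message: PZPZPZPZPZP
L(11)+P(15): 26≡0 → A
F(5)+Z(25): 30≡4 → E
L(11)+P(15): 26≡0 → A
S(18)+Z(25): 43≡17 → R
X(23)+P(15): 38≡12 → M
A(0)+Z(25): 25 → Z
B(1)+P(15): 16 → Q
M(12)+Z(25): 37≡11 → L
Z(25)+P(15): 40≡14 → O
C(2)+Z(25): 27≡1 → B
F(5)+P(15): 20 → U

AEARMZQLOBU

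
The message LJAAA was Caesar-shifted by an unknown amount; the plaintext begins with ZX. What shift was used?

12

From the crib: L(11)−Z(25)=-14≡12, so the shift is 12.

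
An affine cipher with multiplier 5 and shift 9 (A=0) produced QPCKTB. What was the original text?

RWJVCO

The inverse of 5 mod 26 is 21, since 5·21=105≡1. Apply D(y)=21·(y−9) mod 26:
Q(16): 21·(16−9)=147≡17 → R
P(15): 21·(15−9)=126≡22 → W
C(2): 21·(2−9)=-147≡9 → J
K(10): 21·(10−9)=21 → V
T(19): 21·(19−9)=210≡2 → C
B(1): 21·(1−9)=-168≡14 → O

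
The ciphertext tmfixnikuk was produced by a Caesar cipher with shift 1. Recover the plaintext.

t(19): 19−1=18 → s
m(12): 12−1=11 → l
f(5): 5−1=4 → e
i(8): 8−1=7 → h
x(23): 23−1=22 → w
n(13): 13−1=12 → m
i(8): 8−1=7 → h
k(10): 10−1=9 → j
u(20): 20−1=19 → t
k(10): 10−1=9 → j

slehwmhjtj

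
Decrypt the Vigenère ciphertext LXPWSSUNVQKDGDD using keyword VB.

QWUVXRZMAPPCLCI

Repeat the key across the ciphertext: VBVBVBVBVBVBVBV
L(11)−V(21): -10≡16 → Q
X(23)−B(1): 22 → W
P(15)−V(21): -6≡20 → U
W(22)−B(1): 21 → V
S(18)−V(21): -3≡23 → X
S(18)−B(1): 17 → R
U(20)−V(21): -1≡25 → Z
N(13)−B(1): 12 → M
V(21)−V(21): 0 → A
Q(16)−B(1): 15 → P
K(10)−V(21): -11≡15 → P
D(3)−B(1): 2 → C
G(6)−V(21): -15≡11 → L
D(3)−B(1): 2 → C
D(3)−V(21): -18≡8 → I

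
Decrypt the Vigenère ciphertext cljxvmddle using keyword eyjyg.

Repeat the key across the ciphertext: eyjygeyjyg
c(2)−e(4): -2≡24 → y
l(11)−y(24): -13≡13 → n
j(9)−j(9): 0 → a
x(23)−y(24): -1≡25 → z
v(21)−g(6): 15 → p
m(12)−e(4): 8 → i
d(3)−y(24): -21≡5 → f
d(3)−j(9): -6≡20 → u
l(11)−y(24): -13≡13 → n
e(4)−g(6): -2≡24 → y

ynazpifuny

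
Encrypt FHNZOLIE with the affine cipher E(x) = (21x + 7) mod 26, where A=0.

IYUMPETN

F(5): 21·5+7=112≡8 → I
H(7): 21·7+7=154≡24 → Y
N(13): 21·13+7=280≡20 → U
Z(25): 21·25+7=532≡12 → M
O(14): 21·14+7=301≡15 → P
L(11): 21·11+7=238≡4 → E
I(8): 21·8+7=175≡19 → T
E(4): 21·4+7=91≡13 → N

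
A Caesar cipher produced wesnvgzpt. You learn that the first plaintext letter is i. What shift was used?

From the crib: w(22)−i(8)=14, so the shift is 14.

14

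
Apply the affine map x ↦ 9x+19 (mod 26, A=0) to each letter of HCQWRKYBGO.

H(7): 9·7+19=82≡4 → E
C(2): 9·2+19=37≡11 → L
Q(16): 9·16+19=163≡7 → H
W(22): 9·22+19=217≡9 → J
R(17): 9·17+19=172≡16 → Q
K(10): 9·10+19=109≡5 → F
Y(24): 9·24+19=235≡1 → B
B(1): 9·1+19=28≡2 → C
G(6): 9·6+19=73≡21 → V
O(14): 9·14+19=145≡15 → P

ELHJQFBCVP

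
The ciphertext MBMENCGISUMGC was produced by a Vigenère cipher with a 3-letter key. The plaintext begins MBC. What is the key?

Subtract each crib letter from the matching ciphertext letter (mod 26):
M(12)−M(12)=0 → A
B(1)−B(1)=0 → A
M(12)−C(2)=10 → K

AAK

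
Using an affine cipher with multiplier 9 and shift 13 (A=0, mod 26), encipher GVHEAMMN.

PUYXNRRA

G(6): 9·6+13=67≡15 → P
V(21): 9·21+13=202≡20 → U
H(7): 9·7+13=76≡24 → Y
E(4): 9·4+13=49≡23 → X
A(0): 9·0+13=13 → N
M(12): 9·12+13=121≡17 → R
M(12): 9·12+13=121≡17 → R
N(13): 9·13+13=130≡0 → A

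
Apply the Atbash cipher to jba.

qyz

j(9) → q(16)
b(1) → y(24)
a(0) → z(25)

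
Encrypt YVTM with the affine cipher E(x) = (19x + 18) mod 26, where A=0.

Y(24): 19·24+18=474≡6 → G
V(21): 19·21+18=417≡1 → B
T(19): 19·19+18=379≡15 → P
M(12): 19·12+18=246≡12 → M

GBPM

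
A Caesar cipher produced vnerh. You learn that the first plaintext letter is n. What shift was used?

From the crib: v(21)−n(13)=8, so the shift is 8.

8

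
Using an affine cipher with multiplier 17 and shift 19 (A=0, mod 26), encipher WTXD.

W(22): 17·22+19=393≡3 → D
T(19): 17·19+19=342≡4 → E
X(23): 17·23+19=410≡20 → U
D(3): 17·3+19=70≡18 → S

DEUS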